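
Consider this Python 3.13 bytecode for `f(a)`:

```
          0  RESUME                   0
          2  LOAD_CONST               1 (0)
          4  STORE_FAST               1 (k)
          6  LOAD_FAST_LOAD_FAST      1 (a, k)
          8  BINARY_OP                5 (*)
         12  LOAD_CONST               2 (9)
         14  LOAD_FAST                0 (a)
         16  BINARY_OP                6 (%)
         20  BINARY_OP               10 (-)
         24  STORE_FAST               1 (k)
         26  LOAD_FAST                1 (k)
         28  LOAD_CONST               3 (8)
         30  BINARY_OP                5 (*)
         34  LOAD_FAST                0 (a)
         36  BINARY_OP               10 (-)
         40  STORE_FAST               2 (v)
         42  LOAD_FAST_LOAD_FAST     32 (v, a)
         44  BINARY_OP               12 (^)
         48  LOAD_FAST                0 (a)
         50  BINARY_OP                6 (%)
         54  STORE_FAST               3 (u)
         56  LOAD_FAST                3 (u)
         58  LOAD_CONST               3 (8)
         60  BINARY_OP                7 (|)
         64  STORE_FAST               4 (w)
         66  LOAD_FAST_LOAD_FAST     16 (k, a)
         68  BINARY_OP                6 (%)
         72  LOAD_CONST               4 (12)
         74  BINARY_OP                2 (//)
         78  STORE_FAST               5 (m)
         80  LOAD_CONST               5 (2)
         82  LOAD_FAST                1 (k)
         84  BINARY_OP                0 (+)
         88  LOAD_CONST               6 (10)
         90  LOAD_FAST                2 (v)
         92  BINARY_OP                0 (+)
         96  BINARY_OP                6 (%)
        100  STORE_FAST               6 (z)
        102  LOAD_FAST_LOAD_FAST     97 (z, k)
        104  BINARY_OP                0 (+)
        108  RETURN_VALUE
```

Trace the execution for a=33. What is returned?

LOAD_CONST → push 0. Stack: [0]
STORE_FAST k → k=0. Stack: []
LOAD_FAST_LOAD_FAST a,k → push 33,0. Stack: [33, 0]
BINARY_OP * → 33 * 0 = 0. Stack: [0]
LOAD_CONST → push 9. Stack: [0, 9]
LOAD_FAST a → push 33. Stack: [0, 9, 33]
BINARY_OP % → 9 % 33 = 9. Stack: [0, 9]
BINARY_OP - → 0 - 9 = -9. Stack: [-9]
STORE_FAST k → k=-9. Stack: []
LOAD_FAST k → push -9. Stack: [-9]
LOAD_CONST → push 8. Stack: [-9, 8]
BINARY_OP * → -9 * 8 = -72. Stack: [-72]
LOAD_FAST a → push 33. Stack: [-72, 33]
BINARY_OP - → -72 - 33 = -105. Stack: [-105]
STORE_FAST v → v=-105. Stack: []
LOAD_FAST_LOAD_FAST v,a → push -105,33. Stack: [-105, 33]
BINARY_OP ^ → -105 ^ 33 = -74. Stack: [-74]
LOAD_FAST a → push 33. Stack: [-74, 33]
BINARY_OP % → -74 % 33 = 25. Stack: [25]
STORE_FAST u → u=25. Stack: []
LOAD_FAST u → push 25. Stack: [25]
LOAD_CONST → push 8. Stack: [25, 8]
BINARY_OP | → 25 | 8 = 25. Stack: [25]
STORE_FAST w → w=25. Stack: []
LOAD_FAST_LOAD_FAST k,a → push -9,33. Stack: [-9, 33]
BINARY_OP % → -9 % 33 = 24. Stack: [24]
LOAD_CONST → push 12. Stack: [24, 12]
BINARY_OP // → 24 // 12 = 2. Stack: [2]
STORE_FAST m → m=2. Stack: []
LOAD_CONST → push 2. Stack: [2]
LOAD_FAST k → push -9. Stack: [2, -9]
BINARY_OP + → 2 + -9 = -7. Stack: [-7]
LOAD_CONST → push 10. Stack: [-7, 10]
LOAD_FAST v → push -105. Stack: [-7, 10, -105]
BINARY_OP + → 10 + -105 = -95. Stack: [-7, -95]
BINARY_OP % → -7 % -95 = -7. Stack: [-7]
STORE_FAST z → z=-7. Stack: []
LOAD_FAST_LOAD_FAST z,k → push -7,-9. Stack: [-7, -9]
BINARY_OP + → -7 + -9 = -16. Stack: [-16]
RETURN_VALUE → return -16.

-16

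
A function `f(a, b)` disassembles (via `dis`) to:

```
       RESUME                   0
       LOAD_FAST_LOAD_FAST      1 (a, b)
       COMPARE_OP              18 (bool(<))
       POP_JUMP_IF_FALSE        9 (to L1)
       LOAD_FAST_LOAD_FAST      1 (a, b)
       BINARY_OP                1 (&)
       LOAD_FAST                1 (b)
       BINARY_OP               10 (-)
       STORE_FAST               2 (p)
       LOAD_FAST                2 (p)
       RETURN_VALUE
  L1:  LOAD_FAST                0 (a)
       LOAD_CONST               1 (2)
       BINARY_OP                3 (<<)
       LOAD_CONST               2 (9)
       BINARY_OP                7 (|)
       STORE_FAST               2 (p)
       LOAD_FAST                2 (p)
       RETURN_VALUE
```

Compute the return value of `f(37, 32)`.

LOAD_FAST_LOAD_FAST a,b → push 37,32. Stack: [37, 32]
COMPARE_OP bool(<) → 37 vs 32 = False. Stack: [False]
POP_JUMP_IF_FALSE → pop False; jump. Stack: []
LOAD_FAST a → push 37. Stack: [37]
LOAD_CONST → push 2. Stack: [37, 2]
BINARY_OP << → 37 << 2 = 148. Stack: [148]
LOAD_CONST → push 9. Stack: [148, 9]
BINARY_OP | → 148 | 9 = 157. Stack: [157]
STORE_FAST p → p=157. Stack: []
LOAD_FAST p → push 157. Stack: [157]
RETURN_VALUE → return 157.

157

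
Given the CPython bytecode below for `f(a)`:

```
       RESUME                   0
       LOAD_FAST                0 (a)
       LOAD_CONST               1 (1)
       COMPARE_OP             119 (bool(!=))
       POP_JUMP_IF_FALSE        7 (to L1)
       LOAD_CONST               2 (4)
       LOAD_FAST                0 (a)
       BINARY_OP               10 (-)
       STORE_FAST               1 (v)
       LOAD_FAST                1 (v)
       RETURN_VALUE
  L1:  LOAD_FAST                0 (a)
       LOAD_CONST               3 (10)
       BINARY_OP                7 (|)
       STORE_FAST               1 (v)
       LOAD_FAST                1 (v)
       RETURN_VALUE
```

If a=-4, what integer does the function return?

LOAD_FAST a → push -4. Stack: [-4]
LOAD_CONST → push 1. Stack: [-4, 1]
COMPARE_OP bool(!=) → -4 vs 1 = True. Stack: [True]
POP_JUMP_IF_FALSE → pop True; no jump. Stack: []
LOAD_CONST → push 4. Stack: [4]
LOAD_FAST a → push -4. Stack: [4, -4]
BINARY_OP - → 4 - -4 = 8. Stack: [8]
STORE_FAST v → v=8. Stack: []
LOAD_FAST v → push 8. Stack: [8]
RETURN_VALUE → return 8.

8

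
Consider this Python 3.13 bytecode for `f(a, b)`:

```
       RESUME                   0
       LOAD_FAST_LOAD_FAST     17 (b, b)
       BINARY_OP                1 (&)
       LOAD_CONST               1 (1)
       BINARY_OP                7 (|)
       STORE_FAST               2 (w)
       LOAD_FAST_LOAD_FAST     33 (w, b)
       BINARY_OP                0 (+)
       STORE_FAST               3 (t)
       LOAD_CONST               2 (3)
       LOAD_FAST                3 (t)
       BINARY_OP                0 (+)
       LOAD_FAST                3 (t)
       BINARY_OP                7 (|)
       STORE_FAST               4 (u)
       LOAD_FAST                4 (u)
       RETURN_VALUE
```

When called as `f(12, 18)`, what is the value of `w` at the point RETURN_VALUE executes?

19

LOAD_FAST_LOAD_FAST b,b → push 18,18. Stack: [18, 18]
BINARY_OP & → 18 & 18 = 18. Stack: [18]
LOAD_CONST → push 1. Stack: [18, 1]
BINARY_OP | → 18 | 1 = 19. Stack: [19]
STORE_FAST w → w=19. Stack: []
LOAD_FAST_LOAD_FAST w,b → push 19,18. Stack: [19, 18]
BINARY_OP + → 19 + 18 = 37. Stack: [37]
STORE_FAST t → t=37. Stack: []
LOAD_CONST → push 3. Stack: [3]
LOAD_FAST t → push 37. Stack: [3, 37]
BINARY_OP + → 3 + 37 = 40. Stack: [40]
LOAD_FAST t → push 37. Stack: [40, 37]
BINARY_OP | → 40 | 37 = 45. Stack: [45]
STORE_FAST u → u=45. Stack: []
LOAD_FAST u → push 45. Stack: [45]
RETURN_VALUE → return 45.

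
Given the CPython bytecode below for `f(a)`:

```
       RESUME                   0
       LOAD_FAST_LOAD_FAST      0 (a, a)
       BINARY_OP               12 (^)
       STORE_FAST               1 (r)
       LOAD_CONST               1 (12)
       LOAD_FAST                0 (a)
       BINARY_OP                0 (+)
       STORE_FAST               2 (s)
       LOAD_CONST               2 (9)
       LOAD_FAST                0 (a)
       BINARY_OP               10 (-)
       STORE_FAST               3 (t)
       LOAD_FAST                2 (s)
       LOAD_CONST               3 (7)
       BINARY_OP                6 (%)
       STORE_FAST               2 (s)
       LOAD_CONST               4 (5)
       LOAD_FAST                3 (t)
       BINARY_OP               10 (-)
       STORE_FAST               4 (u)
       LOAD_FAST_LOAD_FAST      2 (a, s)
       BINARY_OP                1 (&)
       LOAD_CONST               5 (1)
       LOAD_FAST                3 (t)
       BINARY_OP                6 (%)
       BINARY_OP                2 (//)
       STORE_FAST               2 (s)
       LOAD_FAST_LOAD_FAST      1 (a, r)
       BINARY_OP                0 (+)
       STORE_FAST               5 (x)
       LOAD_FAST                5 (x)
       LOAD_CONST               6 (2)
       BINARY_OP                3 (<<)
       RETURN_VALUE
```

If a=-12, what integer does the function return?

LOAD_FAST_LOAD_FAST a,a → push -12,-12. Stack: [-12, -12]
BINARY_OP ^ → -12 ^ -12 = 0. Stack: [0]
STORE_FAST r → r=0. Stack: []
LOAD_CONST → push 12. Stack: [12]
LOAD_FAST a → push -12. Stack: [12, -12]
BINARY_OP + → 12 + -12 = 0. Stack: [0]
STORE_FAST s → s=0. Stack: []
LOAD_CONST → push 9. Stack: [9]
LOAD_FAST a → push -12. Stack: [9, -12]
BINARY_OP - → 9 - -12 = 21. Stack: [21]
STORE_FAST t → t=21. Stack: []
LOAD_FAST s → push 0. Stack: [0]
LOAD_CONST → push 7. Stack: [0, 7]
BINARY_OP % → 0 % 7 = 0. Stack: [0]
STORE_FAST s → s=0. Stack: []
LOAD_CONST → push 5. Stack: [5]
LOAD_FAST t → push 21. Stack: [5, 21]
BINARY_OP - → 5 - 21 = -16. Stack: [-16]
STORE_FAST u → u=-16. Stack: []
LOAD_FAST_LOAD_FAST a,s → push -12,0. Stack: [-12, 0]
BINARY_OP & → -12 & 0 = 0. Stack: [0]
LOAD_CONST → push 1. Stack: [0, 1]
LOAD_FAST t → push 21. Stack: [0, 1, 21]
BINARY_OP % → 1 % 21 = 1. Stack: [0, 1]
BINARY_OP // → 0 // 1 = 0. Stack: [0]
STORE_FAST s → s=0. Stack: []
LOAD_FAST_LOAD_FAST a,r → push -12,0. Stack: [-12, 0]
BINARY_OP + → -12 + 0 = -12. Stack: [-12]
STORE_FAST x → x=-12. Stack: []
LOAD_FAST x → push -12. Stack: [-12]
LOAD_CONST → push 2. Stack: [-12, 2]
BINARY_OP << → -12 << 2 = -48. Stack: [-48]
RETURN_VALUE → return -48.

-48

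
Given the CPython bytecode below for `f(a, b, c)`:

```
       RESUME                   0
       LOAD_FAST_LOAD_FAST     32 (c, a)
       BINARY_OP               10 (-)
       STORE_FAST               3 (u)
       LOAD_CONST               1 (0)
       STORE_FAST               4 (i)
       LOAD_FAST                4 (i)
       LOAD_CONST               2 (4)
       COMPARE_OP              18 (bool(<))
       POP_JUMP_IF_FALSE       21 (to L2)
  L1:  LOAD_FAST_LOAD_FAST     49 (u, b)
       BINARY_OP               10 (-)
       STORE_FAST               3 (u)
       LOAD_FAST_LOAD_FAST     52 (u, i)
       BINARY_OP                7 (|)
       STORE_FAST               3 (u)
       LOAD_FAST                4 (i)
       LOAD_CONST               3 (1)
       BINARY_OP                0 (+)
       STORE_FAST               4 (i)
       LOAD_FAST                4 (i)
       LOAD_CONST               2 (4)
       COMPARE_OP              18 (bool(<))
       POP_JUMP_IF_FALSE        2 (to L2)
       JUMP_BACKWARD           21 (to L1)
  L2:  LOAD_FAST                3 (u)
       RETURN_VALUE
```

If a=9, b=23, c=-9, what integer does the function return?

-109

LOAD_FAST_LOAD_FAST c,a → push -9,9
BINARY_OP - → -9 - 9 = -18
STORE_FAST u → u=-18
LOAD_CONST → push 0
STORE_FAST i → i=0
LOAD_FAST i → push 0
LOAD_CONST → push 4
COMPARE_OP bool(<) → 0 vs 4 = True
POP_JUMP_IF_FALSE → pop True; no jump
LOAD_FAST_LOAD_FAST u,b → push -18,23
BINARY_OP - → -18 - 23 = -41
STORE_FAST u → u=-41
LOAD_FAST_LOAD_FAST u,i → push -41,0
BINARY_OP | → -41 | 0 = -41
STORE_FAST u → u=-41
LOAD_FAST i → push 0
LOAD_CONST → push 1
BINARY_OP + → 0 + 1 = 1
STORE_FAST i → i=1
LOAD_FAST i → push 1
LOAD_CONST → push 4
COMPARE_OP bool(<) → 1 vs 4 = True
POP_JUMP_IF_FALSE → pop True; no jump
LOAD_FAST_LOAD_FAST u,b → push -41,23
BINARY_OP - → -41 - 23 = -64
STORE_FAST u → u=-64
LOAD_FAST_LOAD_FAST u,i → push -64,1
BINARY_OP | → -64 | 1 = -63
STORE_FAST u → u=-63
LOAD_FAST i → push 1
LOAD_CONST → push 1
BINARY_OP + → 1 + 1 = 2
STORE_FAST i → i=2
LOAD_FAST i → push 2
LOAD_CONST → push 4
COMPARE_OP bool(<) → 2 vs 4 = True
POP_JUMP_IF_FALSE → pop True; no jump
LOAD_FAST_LOAD_FAST u,b → push -63,23
BINARY_OP - → -63 - 23 = -86
STORE_FAST u → u=-86
LOAD_FAST_LOAD_FAST u,i → push -86,2
BINARY_OP | → -86 | 2 = -86
STORE_FAST u → u=-86
LOAD_FAST i → push 2
LOAD_CONST → push 1
BINARY_OP + → 2 + 1 = 3
STORE_FAST i → i=3
LOAD_FAST i → push 3
LOAD_CONST → push 4
COMPARE_OP bool(<) → 3 vs 4 = True
POP_JUMP_IF_FALSE → pop True; no jump
LOAD_FAST_LOAD_FAST u,b → push -86,23
BINARY_OP - → -86 - 23 = -109
STORE_FAST u → u=-109
LOAD_FAST_LOAD_FAST u,i → push -109,3
BINARY_OP | → -109 | 3 = -109
STORE_FAST u → u=-109
LOAD_FAST i → push 3
LOAD_CONST → push 1
BINARY_OP + → 3 + 1 = 4
STORE_FAST i → i=4
LOAD_FAST i → push 4
LOAD_CONST → push 4
COMPARE_OP bool(<) → 4 vs 4 = False
POP_JUMP_IF_FALSE → pop False; jump
LOAD_FAST u → push -109
RETURN_VALUE → return -109.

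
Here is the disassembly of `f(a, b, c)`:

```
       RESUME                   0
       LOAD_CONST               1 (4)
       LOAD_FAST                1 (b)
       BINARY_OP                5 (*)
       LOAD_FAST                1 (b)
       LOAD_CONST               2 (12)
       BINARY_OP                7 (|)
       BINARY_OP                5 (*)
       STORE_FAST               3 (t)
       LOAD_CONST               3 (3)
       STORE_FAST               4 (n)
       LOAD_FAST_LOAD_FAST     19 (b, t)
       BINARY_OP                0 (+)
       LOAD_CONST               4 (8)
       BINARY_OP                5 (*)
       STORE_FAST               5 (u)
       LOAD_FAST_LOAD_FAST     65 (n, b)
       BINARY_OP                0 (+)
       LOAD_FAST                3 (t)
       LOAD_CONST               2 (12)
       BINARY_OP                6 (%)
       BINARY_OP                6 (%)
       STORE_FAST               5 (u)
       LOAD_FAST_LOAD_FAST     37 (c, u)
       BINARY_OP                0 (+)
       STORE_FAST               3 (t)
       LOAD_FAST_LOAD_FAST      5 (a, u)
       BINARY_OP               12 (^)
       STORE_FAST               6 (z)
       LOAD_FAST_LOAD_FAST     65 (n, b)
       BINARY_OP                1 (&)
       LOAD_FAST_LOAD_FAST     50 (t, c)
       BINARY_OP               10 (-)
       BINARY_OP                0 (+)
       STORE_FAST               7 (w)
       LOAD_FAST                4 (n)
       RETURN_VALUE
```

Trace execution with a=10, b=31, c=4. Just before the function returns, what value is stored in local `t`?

LOAD_CONST → push 4. Stack: [4]
LOAD_FAST b → push 31. Stack: [4, 31]
BINARY_OP * → 4 * 31 = 124. Stack: [124]
LOAD_FAST b → push 31. Stack: [124, 31]
LOAD_CONST → push 12. Stack: [124, 31, 12]
BINARY_OP | → 31 | 12 = 31. Stack: [124, 31]
BINARY_OP * → 124 * 31 = 3844. Stack: [3844]
STORE_FAST t → t=3844. Stack: []
LOAD_CONST → push 3. Stack: [3]
STORE_FAST n → n=3. Stack: []
LOAD_FAST_LOAD_FAST b,t → push 31,3844. Stack: [31, 3844]
BINARY_OP + → 31 + 3844 = 3875. Stack: [3875]
LOAD_CONST → push 8. Stack: [3875, 8]
BINARY_OP * → 3875 * 8 = 31000. Stack: [31000]
STORE_FAST u → u=31000. Stack: []
LOAD_FAST_LOAD_FAST n,b → push 3,31. Stack: [3, 31]
BINARY_OP + → 3 + 31 = 34. Stack: [34]
LOAD_FAST t → push 3844. Stack: [34, 3844]
LOAD_CONST → push 12. Stack: [34, 3844, 12]
BINARY_OP % → 3844 % 12 = 4. Stack: [34, 4]
BINARY_OP % → 34 % 4 = 2. Stack: [2]
STORE_FAST u → u=2. Stack: []
LOAD_FAST_LOAD_FAST c,u → push 4,2. Stack: [4, 2]
BINARY_OP + → 4 + 2 = 6. Stack: [6]
STORE_FAST t → t=6. Stack: []
LOAD_FAST_LOAD_FAST a,u → push 10,2. Stack: [10, 2]
BINARY_OP ^ → 10 ^ 2 = 8. Stack: [8]
STORE_FAST z → z=8. Stack: []
LOAD_FAST_LOAD_FAST n,b → push 3,31. Stack: [3, 31]
BINARY_OP & → 3 & 31 = 3. Stack: [3]
LOAD_FAST_LOAD_FAST t,c → push 6,4. Stack: [3, 6, 4]
BINARY_OP - → 6 - 4 = 2. Stack: [3, 2]
BINARY_OP + → 3 + 2 = 5. Stack: [5]
STORE_FAST w → w=5. Stack: []
LOAD_FAST n → push 3. Stack: [3]
RETURN_VALUE → return 3.

6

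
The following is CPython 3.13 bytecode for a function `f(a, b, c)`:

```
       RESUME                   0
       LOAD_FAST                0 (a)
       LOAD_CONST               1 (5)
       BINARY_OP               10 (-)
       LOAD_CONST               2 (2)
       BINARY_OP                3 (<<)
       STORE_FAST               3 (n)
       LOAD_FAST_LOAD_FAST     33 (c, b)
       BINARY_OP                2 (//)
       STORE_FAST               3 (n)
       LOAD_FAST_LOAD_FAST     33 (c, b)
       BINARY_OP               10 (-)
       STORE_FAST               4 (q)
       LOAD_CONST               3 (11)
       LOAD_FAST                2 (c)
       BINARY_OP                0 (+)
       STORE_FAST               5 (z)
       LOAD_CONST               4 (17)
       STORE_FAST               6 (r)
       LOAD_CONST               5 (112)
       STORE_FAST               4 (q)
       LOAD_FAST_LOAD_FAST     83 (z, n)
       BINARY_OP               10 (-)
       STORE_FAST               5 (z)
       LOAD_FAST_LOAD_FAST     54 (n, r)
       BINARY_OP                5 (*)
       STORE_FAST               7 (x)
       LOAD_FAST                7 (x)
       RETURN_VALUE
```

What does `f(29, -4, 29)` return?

-136

LOAD_FAST a → push 29. Stack: [29]
LOAD_CONST → push 5. Stack: [29, 5]
BINARY_OP - → 29 - 5 = 24. Stack: [24]
LOAD_CONST → push 2. Stack: [24, 2]
BINARY_OP << → 24 << 2 = 96. Stack: [96]
STORE_FAST n → n=96. Stack: []
LOAD_FAST_LOAD_FAST c,b → push 29,-4. Stack: [29, -4]
BINARY_OP // → 29 // -4 = -8. Stack: [-8]
STORE_FAST n → n=-8. Stack: []
LOAD_FAST_LOAD_FAST c,b → push 29,-4. Stack: [29, -4]
BINARY_OP - → 29 - -4 = 33. Stack: [33]
STORE_FAST q → q=33. Stack: []
LOAD_CONST → push 11. Stack: [11]
LOAD_FAST c → push 29. Stack: [11, 29]
BINARY_OP + → 11 + 29 = 40. Stack: [40]
STORE_FAST z → z=40. Stack: []
LOAD_CONST → push 17. Stack: [17]
STORE_FAST r → r=17. Stack: []
LOAD_CONST → push 112. Stack: [112]
STORE_FAST q → q=112. Stack: []
LOAD_FAST_LOAD_FAST z,n → push 40,-8. Stack: [40, -8]
BINARY_OP - → 40 - -8 = 48. Stack: [48]
STORE_FAST z → z=48. Stack: []
LOAD_FAST_LOAD_FAST n,r → push -8,17. Stack: [-8, 17]
BINARY_OP * → -8 * 17 = -136. Stack: [-136]
STORE_FAST x → x=-136. Stack: []
LOAD_FAST x → push -136. Stack: [-136]
RETURN_VALUE → return -136.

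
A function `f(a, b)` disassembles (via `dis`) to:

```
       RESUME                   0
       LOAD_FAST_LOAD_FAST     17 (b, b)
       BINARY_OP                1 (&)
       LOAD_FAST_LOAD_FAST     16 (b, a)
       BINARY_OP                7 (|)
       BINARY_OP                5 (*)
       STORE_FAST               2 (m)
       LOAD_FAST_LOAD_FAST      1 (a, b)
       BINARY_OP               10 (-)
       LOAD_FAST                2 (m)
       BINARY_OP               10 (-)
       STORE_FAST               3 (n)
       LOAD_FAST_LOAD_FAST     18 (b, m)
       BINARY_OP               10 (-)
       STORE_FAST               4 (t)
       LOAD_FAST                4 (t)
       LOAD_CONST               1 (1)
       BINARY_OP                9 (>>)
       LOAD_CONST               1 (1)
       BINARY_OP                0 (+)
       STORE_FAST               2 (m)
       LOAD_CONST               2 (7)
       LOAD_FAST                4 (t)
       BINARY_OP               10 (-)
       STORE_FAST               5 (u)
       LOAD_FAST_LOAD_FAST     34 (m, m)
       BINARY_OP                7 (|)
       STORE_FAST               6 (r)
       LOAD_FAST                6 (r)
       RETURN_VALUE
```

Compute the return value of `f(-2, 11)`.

12

LOAD_FAST_LOAD_FAST b,b → push 11,11. Stack: [11, 11]
BINARY_OP & → 11 & 11 = 11. Stack: [11]
LOAD_FAST_LOAD_FAST b,a → push 11,-2. Stack: [11, 11, -2]
BINARY_OP | → 11 | -2 = -1. Stack: [11, -1]
BINARY_OP * → 11 * -1 = -11. Stack: [-11]
STORE_FAST m → m=-11. Stack: []
LOAD_FAST_LOAD_FAST a,b → push -2,11. Stack: [-2, 11]
BINARY_OP - → -2 - 11 = -13. Stack: [-13]
LOAD_FAST m → push -11. Stack: [-13, -11]
BINARY_OP - → -13 - -11 = -2. Stack: [-2]
STORE_FAST n → n=-2. Stack: []
LOAD_FAST_LOAD_FAST b,m → push 11,-11. Stack: [11, -11]
BINARY_OP - → 11 - -11 = 22. Stack: [22]
STORE_FAST t → t=22. Stack: []
LOAD_FAST t → push 22. Stack: [22]
LOAD_CONST → push 1. Stack: [22, 1]
BINARY_OP >> → 22 >> 1 = 11. Stack: [11]
LOAD_CONST → push 1. Stack: [11, 1]
BINARY_OP + → 11 + 1 = 12. Stack: [12]
STORE_FAST m → m=12. Stack: []
LOAD_CONST → push 7. Stack: [7]
LOAD_FAST t → push 22. Stack: [7, 22]
BINARY_OP - → 7 - 22 = -15. Stack: [-15]
STORE_FAST u → u=-15. Stack: []
LOAD_FAST_LOAD_FAST m,m → push 12,12. Stack: [12, 12]
BINARY_OP | → 12 | 12 = 12. Stack: [12]
STORE_FAST r → r=12. Stack: []
LOAD_FAST r → push 12. Stack: [12]
RETURN_VALUE → return 12.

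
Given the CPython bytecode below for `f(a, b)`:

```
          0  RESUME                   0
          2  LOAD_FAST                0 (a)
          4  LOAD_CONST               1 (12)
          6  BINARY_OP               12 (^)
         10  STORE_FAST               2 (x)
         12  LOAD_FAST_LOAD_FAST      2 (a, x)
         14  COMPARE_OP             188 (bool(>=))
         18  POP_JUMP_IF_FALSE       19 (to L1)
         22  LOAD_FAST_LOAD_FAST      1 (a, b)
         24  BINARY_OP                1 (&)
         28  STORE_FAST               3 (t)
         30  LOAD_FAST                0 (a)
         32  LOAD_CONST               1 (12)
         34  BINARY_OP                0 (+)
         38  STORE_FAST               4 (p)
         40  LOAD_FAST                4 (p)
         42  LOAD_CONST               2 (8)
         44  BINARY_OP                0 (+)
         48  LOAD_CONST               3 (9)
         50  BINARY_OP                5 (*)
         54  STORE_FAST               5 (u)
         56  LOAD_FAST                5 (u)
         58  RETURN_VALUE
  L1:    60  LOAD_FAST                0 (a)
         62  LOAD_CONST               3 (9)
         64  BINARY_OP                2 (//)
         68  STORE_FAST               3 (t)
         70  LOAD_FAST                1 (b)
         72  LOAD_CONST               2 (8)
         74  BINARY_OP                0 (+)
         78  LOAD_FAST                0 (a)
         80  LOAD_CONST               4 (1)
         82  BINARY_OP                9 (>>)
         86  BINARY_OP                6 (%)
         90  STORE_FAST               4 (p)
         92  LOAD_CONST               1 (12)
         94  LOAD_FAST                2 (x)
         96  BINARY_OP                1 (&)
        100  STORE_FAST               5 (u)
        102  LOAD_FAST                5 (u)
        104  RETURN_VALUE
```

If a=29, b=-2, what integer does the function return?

LOAD_FAST a → push 29. Stack: [29]
LOAD_CONST → push 12. Stack: [29, 12]
BINARY_OP ^ → 29 ^ 12 = 17. Stack: [17]
STORE_FAST x → x=17. Stack: []
LOAD_FAST_LOAD_FAST a,x → push 29,17. Stack: [29, 17]
COMPARE_OP bool(>=) → 29 vs 17 = True. Stack: [True]
POP_JUMP_IF_FALSE → pop True; no jump. Stack: []
LOAD_FAST_LOAD_FAST a,b → push 29,-2. Stack: [29, -2]
BINARY_OP & → 29 & -2 = 28. Stack: [28]
STORE_FAST t → t=28. Stack: []
LOAD_FAST a → push 29. Stack: [29]
LOAD_CONST → push 12. Stack: [29, 12]
BINARY_OP + → 29 + 12 = 41. Stack: [41]
STORE_FAST p → p=41. Stack: []
LOAD_FAST p → push 41. Stack: [41]
LOAD_CONST → push 8. Stack: [41, 8]
BINARY_OP + → 41 + 8 = 49. Stack: [49]
LOAD_CONST → push 9. Stack: [49, 9]
BINARY_OP * → 49 * 9 = 441. Stack: [441]
STORE_FAST u → u=441. Stack: []
LOAD_FAST u → push 441. Stack: [441]
RETURN_VALUE → return 441.

441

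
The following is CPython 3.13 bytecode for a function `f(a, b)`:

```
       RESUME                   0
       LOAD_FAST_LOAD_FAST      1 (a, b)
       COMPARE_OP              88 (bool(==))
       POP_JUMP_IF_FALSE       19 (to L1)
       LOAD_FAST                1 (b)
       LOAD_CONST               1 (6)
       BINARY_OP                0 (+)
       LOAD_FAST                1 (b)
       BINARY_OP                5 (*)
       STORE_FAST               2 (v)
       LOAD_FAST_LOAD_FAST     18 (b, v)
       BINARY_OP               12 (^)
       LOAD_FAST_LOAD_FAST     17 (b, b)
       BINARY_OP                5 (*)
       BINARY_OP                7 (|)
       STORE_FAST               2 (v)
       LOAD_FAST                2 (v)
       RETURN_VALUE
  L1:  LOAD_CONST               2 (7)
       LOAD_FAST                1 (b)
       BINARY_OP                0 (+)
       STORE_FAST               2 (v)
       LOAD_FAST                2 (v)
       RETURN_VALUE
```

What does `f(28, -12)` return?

-5

LOAD_FAST_LOAD_FAST a,b → push 28,-12. Stack: [28, -12]
COMPARE_OP bool(==) → 28 vs -12 = False. Stack: [False]
POP_JUMP_IF_FALSE → pop False; jump. Stack: []
LOAD_CONST → push 7. Stack: [7]
LOAD_FAST b → push -12. Stack: [7, -12]
BINARY_OP + → 7 + -12 = -5. Stack: [-5]
STORE_FAST v → v=-5. Stack: []
LOAD_FAST v → push -5. Stack: [-5]
RETURN_VALUE → return -5.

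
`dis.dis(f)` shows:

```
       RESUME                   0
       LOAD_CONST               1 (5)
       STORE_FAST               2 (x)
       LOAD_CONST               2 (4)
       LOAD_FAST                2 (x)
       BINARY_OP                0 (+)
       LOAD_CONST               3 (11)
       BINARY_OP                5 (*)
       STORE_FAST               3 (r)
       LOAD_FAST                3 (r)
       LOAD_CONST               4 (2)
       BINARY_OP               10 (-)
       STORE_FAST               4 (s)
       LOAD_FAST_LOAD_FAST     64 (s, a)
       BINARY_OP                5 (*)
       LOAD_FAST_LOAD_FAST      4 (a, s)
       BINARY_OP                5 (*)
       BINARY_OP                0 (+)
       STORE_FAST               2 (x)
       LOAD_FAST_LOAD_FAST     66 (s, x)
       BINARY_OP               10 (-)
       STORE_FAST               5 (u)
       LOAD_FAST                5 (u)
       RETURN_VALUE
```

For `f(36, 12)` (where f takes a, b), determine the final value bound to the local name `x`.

LOAD_CONST → push 5. Stack: [5]
STORE_FAST x → x=5. Stack: []
LOAD_CONST → push 4. Stack: [4]
LOAD_FAST x → push 5. Stack: [4, 5]
BINARY_OP + → 4 + 5 = 9. Stack: [9]
LOAD_CONST → push 11. Stack: [9, 11]
BINARY_OP * → 9 * 11 = 99. Stack: [99]
STORE_FAST r → r=99. Stack: []
LOAD_FAST r → push 99. Stack: [99]
LOAD_CONST → push 2. Stack: [99, 2]
BINARY_OP - → 99 - 2 = 97. Stack: [97]
STORE_FAST s → s=97. Stack: []
LOAD_FAST_LOAD_FAST s,a → push 97,36. Stack: [97, 36]
BINARY_OP * → 97 * 36 = 3492. Stack: [3492]
LOAD_FAST_LOAD_FAST a,s → push 36,97. Stack: [3492, 36, 97]
BINARY_OP * → 36 * 97 = 3492. Stack: [3492, 3492]
BINARY_OP + → 3492 + 3492 = 6984. Stack: [6984]
STORE_FAST x → x=6984. Stack: []
LOAD_FAST_LOAD_FAST s,x → push 97,6984. Stack: [97, 6984]
BINARY_OP - → 97 - 6984 = -6887. Stack: [-6887]
STORE_FAST u → u=-6887. Stack: []
LOAD_FAST u → push -6887. Stack: [-6887]
RETURN_VALUE → return -6887.

6984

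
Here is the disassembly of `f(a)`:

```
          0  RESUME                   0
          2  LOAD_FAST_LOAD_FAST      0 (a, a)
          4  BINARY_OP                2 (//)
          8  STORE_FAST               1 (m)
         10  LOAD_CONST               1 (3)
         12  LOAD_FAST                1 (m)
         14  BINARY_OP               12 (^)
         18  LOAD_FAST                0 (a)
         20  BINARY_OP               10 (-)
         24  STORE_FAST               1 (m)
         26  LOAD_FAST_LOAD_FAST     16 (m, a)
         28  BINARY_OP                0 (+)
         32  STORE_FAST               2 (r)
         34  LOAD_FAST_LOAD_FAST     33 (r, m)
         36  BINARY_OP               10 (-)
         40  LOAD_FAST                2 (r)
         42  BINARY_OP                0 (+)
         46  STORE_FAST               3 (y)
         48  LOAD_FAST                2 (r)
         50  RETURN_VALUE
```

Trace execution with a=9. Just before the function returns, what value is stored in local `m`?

LOAD_FAST_LOAD_FAST a,a → push 9,9. Stack: [9, 9]
BINARY_OP // → 9 // 9 = 1. Stack: [1]
STORE_FAST m → m=1. Stack: []
LOAD_CONST → push 3. Stack: [3]
LOAD_FAST m → push 1. Stack: [3, 1]
BINARY_OP ^ → 3 ^ 1 = 2. Stack: [2]
LOAD_FAST a → push 9. Stack: [2, 9]
BINARY_OP - → 2 - 9 = -7. Stack: [-7]
STORE_FAST m → m=-7. Stack: []
LOAD_FAST_LOAD_FAST m,a → push -7,9. Stack: [-7, 9]
BINARY_OP + → -7 + 9 = 2. Stack: [2]
STORE_FAST r → r=2. Stack: []
LOAD_FAST_LOAD_FAST r,m → push 2,-7. Stack: [2, -7]
BINARY_OP - → 2 - -7 = 9. Stack: [9]
LOAD_FAST r → push 2. Stack: [9, 2]
BINARY_OP + → 9 + 2 = 11. Stack: [11]
STORE_FAST y → y=11. Stack: []
LOAD_FAST r → push 2. Stack: [2]
RETURN_VALUE → return 2.

-7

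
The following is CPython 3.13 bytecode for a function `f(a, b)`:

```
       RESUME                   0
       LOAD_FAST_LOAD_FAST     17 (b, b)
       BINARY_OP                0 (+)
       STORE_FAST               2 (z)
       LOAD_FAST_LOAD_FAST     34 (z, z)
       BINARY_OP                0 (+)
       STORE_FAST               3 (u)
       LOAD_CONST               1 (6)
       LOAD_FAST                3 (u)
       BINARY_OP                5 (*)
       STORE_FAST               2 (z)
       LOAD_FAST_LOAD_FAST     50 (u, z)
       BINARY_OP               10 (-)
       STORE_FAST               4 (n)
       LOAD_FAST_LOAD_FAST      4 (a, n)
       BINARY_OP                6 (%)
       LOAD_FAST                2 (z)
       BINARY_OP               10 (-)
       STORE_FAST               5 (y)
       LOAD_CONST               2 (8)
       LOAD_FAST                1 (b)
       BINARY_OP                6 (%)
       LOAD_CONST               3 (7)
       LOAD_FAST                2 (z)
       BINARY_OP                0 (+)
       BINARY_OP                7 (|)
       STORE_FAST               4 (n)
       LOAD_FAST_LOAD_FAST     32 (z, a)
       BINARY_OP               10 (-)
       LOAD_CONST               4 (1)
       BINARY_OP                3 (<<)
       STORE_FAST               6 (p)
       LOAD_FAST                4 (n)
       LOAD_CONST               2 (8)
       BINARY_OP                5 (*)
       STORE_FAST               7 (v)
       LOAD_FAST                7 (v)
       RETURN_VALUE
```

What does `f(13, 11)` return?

LOAD_FAST_LOAD_FAST b,b → push 11,11. Stack: [11, 11]
BINARY_OP + → 11 + 11 = 22. Stack: [22]
STORE_FAST z → z=22. Stack: []
LOAD_FAST_LOAD_FAST z,z → push 22,22. Stack: [22, 22]
BINARY_OP + → 22 + 22 = 44. Stack: [44]
STORE_FAST u → u=44. Stack: []
LOAD_CONST → push 6. Stack: [6]
LOAD_FAST u → push 44. Stack: [6, 44]
BINARY_OP * → 6 * 44 = 264. Stack: [264]
STORE_FAST z → z=264. Stack: []
LOAD_FAST_LOAD_FAST u,z → push 44,264. Stack: [44, 264]
BINARY_OP - → 44 - 264 = -220. Stack: [-220]
STORE_FAST n → n=-220. Stack: []
LOAD_FAST_LOAD_FAST a,n → push 13,-220. Stack: [13, -220]
BINARY_OP % → 13 % -220 = -207. Stack: [-207]
LOAD_FAST z → push 264. Stack: [-207, 264]
BINARY_OP - → -207 - 264 = -471. Stack: [-471]
STORE_FAST y → y=-471. Stack: []
LOAD_CONST → push 8. Stack: [8]
LOAD_FAST b → push 11. Stack: [8, 11]
BINARY_OP % → 8 % 11 = 8. Stack: [8]
LOAD_CONST → push 7. Stack: [8, 7]
LOAD_FAST z → push 264. Stack: [8, 7, 264]
BINARY_OP + → 7 + 264 = 271. Stack: [8, 271]
BINARY_OP | → 8 | 271 = 271. Stack: [271]
STORE_FAST n → n=271. Stack: []
LOAD_FAST_LOAD_FAST z,a → push 264,13. Stack: [264, 13]
BINARY_OP - → 264 - 13 = 251. Stack: [251]
LOAD_CONST → push 1. Stack: [251, 1]
BINARY_OP << → 251 << 1 = 502. Stack: [502]
STORE_FAST p → p=502. Stack: []
LOAD_FAST n → push 271. Stack: [271]
LOAD_CONST → push 8. Stack: [271, 8]
BINARY_OP * → 271 * 8 = 2168. Stack: [2168]
STORE_FAST v → v=2168. Stack: []
LOAD_FAST v → push 2168. Stack: [2168]
RETURN_VALUE → return 2168.

2168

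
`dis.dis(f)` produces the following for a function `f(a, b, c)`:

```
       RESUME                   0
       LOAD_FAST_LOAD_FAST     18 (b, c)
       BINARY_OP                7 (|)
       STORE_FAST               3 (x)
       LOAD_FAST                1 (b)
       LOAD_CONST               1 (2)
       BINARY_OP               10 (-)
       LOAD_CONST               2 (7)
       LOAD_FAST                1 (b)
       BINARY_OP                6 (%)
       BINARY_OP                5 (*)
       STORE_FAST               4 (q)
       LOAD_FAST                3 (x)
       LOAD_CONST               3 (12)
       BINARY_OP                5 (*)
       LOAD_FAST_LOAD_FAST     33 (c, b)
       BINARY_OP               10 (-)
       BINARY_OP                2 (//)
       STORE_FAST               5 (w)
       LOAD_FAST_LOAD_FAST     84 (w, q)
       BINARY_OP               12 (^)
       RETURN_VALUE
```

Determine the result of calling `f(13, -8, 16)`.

-10

LOAD_FAST_LOAD_FAST b,c → push -8,16. Stack: [-8, 16]
BINARY_OP | → -8 | 16 = -8. Stack: [-8]
STORE_FAST x → x=-8. Stack: []
LOAD_FAST b → push -8. Stack: [-8]
LOAD_CONST → push 2. Stack: [-8, 2]
BINARY_OP - → -8 - 2 = -10. Stack: [-10]
LOAD_CONST → push 7. Stack: [-10, 7]
LOAD_FAST b → push -8. Stack: [-10, 7, -8]
BINARY_OP % → 7 % -8 = -1. Stack: [-10, -1]
BINARY_OP * → -10 * -1 = 10. Stack: [10]
STORE_FAST q → q=10. Stack: []
LOAD_FAST x → push -8. Stack: [-8]
LOAD_CONST → push 12. Stack: [-8, 12]
BINARY_OP * → -8 * 12 = -96. Stack: [-96]
LOAD_FAST_LOAD_FAST c,b → push 16,-8. Stack: [-96, 16, -8]
BINARY_OP - → 16 - -8 = 24. Stack: [-96, 24]
BINARY_OP // → -96 // 24 = -4. Stack: [-4]
STORE_FAST w → w=-4. Stack: []
LOAD_FAST_LOAD_FAST w,q → push -4,10. Stack: [-4, 10]
BINARY_OP ^ → -4 ^ 10 = -10. Stack: [-10]
RETURN_VALUE → return -10.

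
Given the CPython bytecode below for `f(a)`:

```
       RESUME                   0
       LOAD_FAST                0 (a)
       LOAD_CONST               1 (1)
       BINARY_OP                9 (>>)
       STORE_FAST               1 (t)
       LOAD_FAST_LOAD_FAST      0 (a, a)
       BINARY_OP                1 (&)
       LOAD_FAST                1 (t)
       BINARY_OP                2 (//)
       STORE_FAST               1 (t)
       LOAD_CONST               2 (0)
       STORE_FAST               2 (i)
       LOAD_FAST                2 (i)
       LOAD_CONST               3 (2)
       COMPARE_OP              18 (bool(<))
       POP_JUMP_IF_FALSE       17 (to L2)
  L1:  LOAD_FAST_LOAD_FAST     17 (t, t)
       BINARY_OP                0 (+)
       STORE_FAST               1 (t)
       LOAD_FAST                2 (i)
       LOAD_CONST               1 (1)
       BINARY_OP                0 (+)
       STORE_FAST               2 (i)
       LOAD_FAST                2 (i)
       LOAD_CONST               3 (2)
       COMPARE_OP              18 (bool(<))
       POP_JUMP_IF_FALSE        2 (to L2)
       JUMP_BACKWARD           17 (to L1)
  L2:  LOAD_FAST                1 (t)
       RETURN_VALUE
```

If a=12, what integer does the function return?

LOAD_FAST a → push 12. Stack: [12]
LOAD_CONST → push 1. Stack: [12, 1]
BINARY_OP >> → 12 >> 1 = 6. Stack: [6]
STORE_FAST t → t=6. Stack: []
LOAD_FAST_LOAD_FAST a,a → push 12,12. Stack: [12, 12]
BINARY_OP & → 12 & 12 = 12. Stack: [12]
LOAD_FAST t → push 6. Stack: [12, 6]
BINARY_OP // → 12 // 6 = 2. Stack: [2]
STORE_FAST t → t=2. Stack: []
LOAD_CONST → push 0. Stack: [0]
STORE_FAST i → i=0. Stack: []
LOAD_FAST i → push 0. Stack: [0]
LOAD_CONST → push 2. Stack: [0, 2]
COMPARE_OP bool(<) → 0 vs 2 = True. Stack: [True]
POP_JUMP_IF_FALSE → pop True; no jump. Stack: []
LOAD_FAST_LOAD_FAST t,t → push 2,2. Stack: [2, 2]
BINARY_OP + → 2 + 2 = 4. Stack: [4]
STORE_FAST t → t=4. Stack: []
LOAD_FAST i → push 0. Stack: [0]
LOAD_CONST → push 1. Stack: [0, 1]
BINARY_OP + → 0 + 1 = 1. Stack: [1]
STORE_FAST i → i=1. Stack: []
LOAD_FAST i → push 1. Stack: [1]
LOAD_CONST → push 2. Stack: [1, 2]
COMPARE_OP bool(<) → 1 vs 2 = True. Stack: [True]
POP_JUMP_IF_FALSE → pop True; no jump. Stack: []
LOAD_FAST_LOAD_FAST t,t → push 4,4. Stack: [4, 4]
BINARY_OP + → 4 + 4 = 8. Stack: [8]
STORE_FAST t → t=8. Stack: []
LOAD_FAST i → push 1. Stack: [1]
LOAD_CONST → push 1. Stack: [1, 1]
BINARY_OP + → 1 + 1 = 2. Stack: [2]
STORE_FAST i → i=2. Stack: []
LOAD_FAST i → push 2. Stack: [2]
LOAD_CONST → push 2. Stack: [2, 2]
COMPARE_OP bool(<) → 2 vs 2 = False. Stack: [False]
POP_JUMP_IF_FALSE → pop False; jump. Stack: []
LOAD_FAST t → push 8. Stack: [8]
RETURN_VALUE → return 8.

8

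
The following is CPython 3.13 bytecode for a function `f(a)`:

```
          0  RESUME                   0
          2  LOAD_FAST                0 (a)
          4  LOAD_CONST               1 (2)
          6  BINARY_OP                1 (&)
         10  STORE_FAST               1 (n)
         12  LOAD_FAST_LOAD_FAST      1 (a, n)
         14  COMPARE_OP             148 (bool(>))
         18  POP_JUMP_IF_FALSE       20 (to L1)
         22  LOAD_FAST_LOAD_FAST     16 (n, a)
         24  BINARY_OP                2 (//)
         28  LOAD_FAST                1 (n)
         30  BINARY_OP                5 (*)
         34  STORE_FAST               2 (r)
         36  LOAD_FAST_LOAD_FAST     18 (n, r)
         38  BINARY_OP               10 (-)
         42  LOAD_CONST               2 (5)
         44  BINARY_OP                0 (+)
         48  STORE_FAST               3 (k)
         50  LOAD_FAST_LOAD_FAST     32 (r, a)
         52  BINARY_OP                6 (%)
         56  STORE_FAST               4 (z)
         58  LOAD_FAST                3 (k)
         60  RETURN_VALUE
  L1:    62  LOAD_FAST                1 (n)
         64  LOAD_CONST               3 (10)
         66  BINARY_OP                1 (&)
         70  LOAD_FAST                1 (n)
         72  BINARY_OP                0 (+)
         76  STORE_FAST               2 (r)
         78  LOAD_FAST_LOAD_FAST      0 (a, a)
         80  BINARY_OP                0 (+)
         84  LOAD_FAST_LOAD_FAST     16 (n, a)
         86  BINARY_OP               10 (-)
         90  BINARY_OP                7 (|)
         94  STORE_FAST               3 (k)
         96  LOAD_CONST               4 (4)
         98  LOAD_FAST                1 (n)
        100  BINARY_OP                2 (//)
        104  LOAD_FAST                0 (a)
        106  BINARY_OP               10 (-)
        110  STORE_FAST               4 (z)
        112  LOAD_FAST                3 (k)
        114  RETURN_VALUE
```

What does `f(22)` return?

LOAD_FAST a → push 22. Stack: [22]
LOAD_CONST → push 2. Stack: [22, 2]
BINARY_OP & → 22 & 2 = 2. Stack: [2]
STORE_FAST n → n=2. Stack: []
LOAD_FAST_LOAD_FAST a,n → push 22,2. Stack: [22, 2]
COMPARE_OP bool(>) → 22 vs 2 = True. Stack: [True]
POP_JUMP_IF_FALSE → pop True; no jump. Stack: []
LOAD_FAST_LOAD_FAST n,a → push 2,22. Stack: [2, 22]
BINARY_OP // → 2 // 22 = 0. Stack: [0]
LOAD_FAST n → push 2. Stack: [0, 2]
BINARY_OP * → 0 * 2 = 0. Stack: [0]
STORE_FAST r → r=0. Stack: []
LOAD_FAST_LOAD_FAST n,r → push 2,0. Stack: [2, 0]
BINARY_OP - → 2 - 0 = 2. Stack: [2]
LOAD_CONST → push 5. Stack: [2, 5]
BINARY_OP + → 2 + 5 = 7. Stack: [7]
STORE_FAST k → k=7. Stack: []
LOAD_FAST_LOAD_FAST r,a → push 0,22. Stack: [0, 22]
BINARY_OP % → 0 % 22 = 0. Stack: [0]
STORE_FAST z → z=0. Stack: []
LOAD_FAST k → push 7. Stack: [7]
RETURN_VALUE → return 7.

7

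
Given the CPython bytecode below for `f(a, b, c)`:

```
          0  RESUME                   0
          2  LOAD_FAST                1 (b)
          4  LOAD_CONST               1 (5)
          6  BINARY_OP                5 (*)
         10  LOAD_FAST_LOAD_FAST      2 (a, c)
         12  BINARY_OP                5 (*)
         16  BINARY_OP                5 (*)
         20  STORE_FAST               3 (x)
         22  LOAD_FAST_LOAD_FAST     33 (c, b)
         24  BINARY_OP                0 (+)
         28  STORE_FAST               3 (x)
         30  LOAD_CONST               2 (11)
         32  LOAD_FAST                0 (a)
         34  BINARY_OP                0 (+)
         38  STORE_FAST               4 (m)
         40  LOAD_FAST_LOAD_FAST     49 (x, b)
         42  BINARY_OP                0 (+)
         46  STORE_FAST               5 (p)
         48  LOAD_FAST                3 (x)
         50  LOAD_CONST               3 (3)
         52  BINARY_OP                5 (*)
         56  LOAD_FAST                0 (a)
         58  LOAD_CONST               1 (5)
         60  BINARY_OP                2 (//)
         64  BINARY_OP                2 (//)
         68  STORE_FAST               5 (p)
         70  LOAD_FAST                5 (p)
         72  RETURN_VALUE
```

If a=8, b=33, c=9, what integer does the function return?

126

LOAD_FAST b → push 33. Stack: [33]
LOAD_CONST → push 5. Stack: [33, 5]
BINARY_OP * → 33 * 5 = 165. Stack: [165]
LOAD_FAST_LOAD_FAST a,c → push 8,9. Stack: [165, 8, 9]
BINARY_OP * → 8 * 9 = 72. Stack: [165, 72]
BINARY_OP * → 165 * 72 = 11880. Stack: [11880]
STORE_FAST x → x=11880. Stack: []
LOAD_FAST_LOAD_FAST c,b → push 9,33. Stack: [9, 33]
BINARY_OP + → 9 + 33 = 42. Stack: [42]
STORE_FAST x → x=42. Stack: []
LOAD_CONST → push 11. Stack: [11]
LOAD_FAST a → push 8. Stack: [11, 8]
BINARY_OP + → 11 + 8 = 19. Stack: [19]
STORE_FAST m → m=19. Stack: []
LOAD_FAST_LOAD_FAST x,b → push 42,33. Stack: [42, 33]
BINARY_OP + → 42 + 33 = 75. Stack: [75]
STORE_FAST p → p=75. Stack: []
LOAD_FAST x → push 42. Stack: [42]
LOAD_CONST → push 3. Stack: [42, 3]
BINARY_OP * → 42 * 3 = 126. Stack: [126]
LOAD_FAST a → push 8. Stack: [126, 8]
LOAD_CONST → push 5. Stack: [126, 8, 5]
BINARY_OP // → 8 // 5 = 1. Stack: [126, 1]
BINARY_OP // → 126 // 1 = 126. Stack: [126]
STORE_FAST p → p=126. Stack: []
LOAD_FAST p → push 126. Stack: [126]
RETURN_VALUE → return 126.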